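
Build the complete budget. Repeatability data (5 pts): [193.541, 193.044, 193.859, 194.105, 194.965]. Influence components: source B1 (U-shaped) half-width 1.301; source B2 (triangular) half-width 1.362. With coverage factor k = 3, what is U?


mean = (193.541 + 193.044 + 193.859 + 194.105 + 194.965) / 5 = 193.9028
s = sqrt(sum((x - mean)^2)/(n-1)) = 0.71405686
u_A = s / sqrt(n) = 0.71405686 / sqrt(5) = 0.31933594
u_B1 = 1.301 / sqrt(2) = 0.91994592
u_B2 = 1.362 / sqrt(6) = 0.55603417
uc = sqrt(0.31933594^2 + 0.91994592^2 + 0.55603417^2) = 1.1213608
U = k * uc = 3 * 1.1213608
U = 3.3641

3.3641


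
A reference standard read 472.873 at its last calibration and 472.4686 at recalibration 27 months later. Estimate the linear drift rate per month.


rate = (v2 - v1) / months
= (472.4686 - 472.873) / 27
= -0.4044 / 27
= -0.0150

-0.0150


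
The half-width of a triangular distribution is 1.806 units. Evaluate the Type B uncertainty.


u_B = half_width / sqrt(6)
u_B = 1.806 / 2.4494897
u_B = 0.7373

0.7373


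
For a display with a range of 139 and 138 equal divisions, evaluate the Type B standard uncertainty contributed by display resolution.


resolution = range / divisions
resolution = 139 / 138 = 1.0072464
u_res = resolution / (2*sqrt(3))
u_res = 1.0072464 / 3.4641016
u_res = 0.2908

0.2908


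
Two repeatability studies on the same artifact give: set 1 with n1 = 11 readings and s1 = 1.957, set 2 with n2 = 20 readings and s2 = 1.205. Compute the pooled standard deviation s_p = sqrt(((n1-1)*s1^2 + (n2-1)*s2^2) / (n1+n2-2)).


s_p = sqrt(((n1-1)*s1^2 + (n2-1)*s2^2) / (n1+n2-2))
numerator = (11-1)*1.957^2 + (20-1)*1.205^2 = 38.29849 + 27.588475 = 65.886965
denominator = 11 + 20 - 2 = 29
s_p^2 = 65.886965 / 29 = 2.2719643
s_p = sqrt(2.2719643) = 1.5073

1.5073


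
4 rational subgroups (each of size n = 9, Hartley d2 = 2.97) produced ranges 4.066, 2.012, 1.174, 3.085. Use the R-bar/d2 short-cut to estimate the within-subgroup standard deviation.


R_bar = (4.066 + 2.012 + 1.174 + 3.085) / 4
R_bar = 10.337 / 4 = 2.58425
sigma_hat = R_bar / d2 = 2.58425 / 2.97 = 0.8701

0.8701


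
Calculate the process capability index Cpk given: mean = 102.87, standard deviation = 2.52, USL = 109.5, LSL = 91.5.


Cpu = (USL - mean) / (3*sigma) = (109.5 - 102.87) / (3*2.52) = 0.8770
Cpl = (mean - LSL) / (3*sigma) = (102.87 - 91.5) / (3*2.52) = 1.5040
Cpk = min(Cpu, Cpl) = 0.8770

0.8770


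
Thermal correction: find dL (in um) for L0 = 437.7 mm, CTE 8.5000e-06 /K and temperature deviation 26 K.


dL = L * alpha * dT
= 437.7 * 8.5000e-06 * 26
= 0.0967317 mm
dL_um = 0.0967317 * 1000 = 96.7317 um

96.7317


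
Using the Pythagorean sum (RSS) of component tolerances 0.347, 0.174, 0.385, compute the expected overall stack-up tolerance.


RSS = sqrt(0.347^2 + 0.174^2 + 0.385^2)
= sqrt(0.29891)
= 0.5467

0.5467


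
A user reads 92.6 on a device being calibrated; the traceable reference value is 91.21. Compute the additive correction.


Correction = standard - reading
= 91.21 - 92.6
= -1.3900

-1.3900


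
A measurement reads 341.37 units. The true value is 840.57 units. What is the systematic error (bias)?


Systematic error = measured - true
= 341.37 - 840.57
= -499.2000

-499.2000


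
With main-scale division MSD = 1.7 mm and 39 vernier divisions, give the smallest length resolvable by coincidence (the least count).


LC = MSD / n_div
= 1.7 / 39
= 0.0436

0.0436


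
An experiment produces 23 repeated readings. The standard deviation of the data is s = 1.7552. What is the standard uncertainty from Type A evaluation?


u_A = s / sqrt(n)
u_A = 1.7552 / sqrt(23)
u_A = 1.7552 / 4.7958315
u_A = 0.3660

0.3660


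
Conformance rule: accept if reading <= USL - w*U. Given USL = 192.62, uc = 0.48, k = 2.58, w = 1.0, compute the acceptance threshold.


U = k * uc = 2.58 * 0.48 = 1.2384
guard band g = w * U = 1.0 * 1.2384 = 1.2384
AL = USL - g = 192.62 - 1.2384
AL = 191.3816

191.3816


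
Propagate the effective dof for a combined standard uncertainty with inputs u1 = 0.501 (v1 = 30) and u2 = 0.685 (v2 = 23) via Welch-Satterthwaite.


uc = sqrt(u1^2 + u2^2) = sqrt(0.501^2 + 0.685^2) = 0.8486613
v_eff = uc^4 / (u1^4/v1 + u2^4/v2)
= 0.8486613^4 / (0.501^4/30 + 0.685^4/23)
= 0.51872549 / 0.01167275
v_eff = 44.4390

44.4390


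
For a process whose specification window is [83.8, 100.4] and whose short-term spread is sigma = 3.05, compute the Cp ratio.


Cp = (USL - LSL) / (6 * sigma)
= (100.4 - 83.8) / (6 * 3.05)
= 16.6000 / 18.3000
= 0.9071

0.9071


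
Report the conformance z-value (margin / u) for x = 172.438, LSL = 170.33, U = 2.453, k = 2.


u = U / k = 2.453 / 2 = 1.2265
margin = |LSL - x| = |170.33 - 172.438| = 2.108
z = margin / u = 2.108 / 1.2265
z = 1.7187

1.7187


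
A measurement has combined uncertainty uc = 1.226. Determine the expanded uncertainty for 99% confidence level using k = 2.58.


U = k * uc
U = 2.58 * 1.226
U = 3.1631

3.1631


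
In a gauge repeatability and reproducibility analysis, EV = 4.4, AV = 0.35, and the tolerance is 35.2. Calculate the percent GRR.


GRR = sqrt(EV^2 + AV^2) = sqrt(4.4^2 + 0.35^2) = 4.4138985
%GRR = GRR / tol * 100 = 4.4138985 / 35.2 * 100
%GRR = 12.5395

12.5395


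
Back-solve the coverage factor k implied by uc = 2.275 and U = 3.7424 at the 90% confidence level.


k = U / uc
k = 3.7424 / 2.275
k = 1.645

1.645


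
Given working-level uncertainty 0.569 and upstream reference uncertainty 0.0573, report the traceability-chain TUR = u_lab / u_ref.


TUR = u_lab / u_ref
= 0.569 / 0.0573
= 9.9302

9.9302


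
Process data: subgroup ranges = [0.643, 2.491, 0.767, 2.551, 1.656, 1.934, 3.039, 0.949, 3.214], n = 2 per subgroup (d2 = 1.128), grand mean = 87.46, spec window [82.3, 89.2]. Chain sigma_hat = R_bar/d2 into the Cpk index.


R_bar = (0.643 + 2.491 + 0.767 + 2.551 + 1.656 + 1.934 + 3.039 + 0.949 + 3.214) / 9 = 1.916
sigma = R_bar / d2 = 1.916 / 1.128 = 1.6985816
Cp = (USL - LSL)/(6*sigma) = (89.2 - 82.3)/(6*1.6985816) = 0.6770
Cpu = (89.2 - 87.46)/(3*1.6985816) = 0.3415
Cpl = (87.46 - 82.3)/(3*1.6985816) = 1.0126
Cpk = min(Cpu, Cpl) = 0.3415

0.3415


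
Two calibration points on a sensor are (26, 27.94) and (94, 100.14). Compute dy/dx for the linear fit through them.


slope = (y2 - y1) / (x2 - x1)
= (100.14 - 27.94) / (94 - 26)
= 72.2000 / 68
= 1.0618

1.0618


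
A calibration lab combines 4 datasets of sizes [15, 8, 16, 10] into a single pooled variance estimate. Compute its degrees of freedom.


nu = sum_i (n_i - 1)
nu = ((15 - 1) + (8 - 1) + (16 - 1) + (10 - 1))
nu = 14 + 7 + 15 + 9
nu = 45

45


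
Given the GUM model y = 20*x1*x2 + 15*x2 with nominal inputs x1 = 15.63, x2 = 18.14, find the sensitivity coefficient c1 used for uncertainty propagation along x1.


y = 20*x1*x2 + 15*x2
dy/dx1 = 20*x2
Evaluate at x2 = 18.14: c1 = 20 * 18.14
c1 = 362.8000

362.8000


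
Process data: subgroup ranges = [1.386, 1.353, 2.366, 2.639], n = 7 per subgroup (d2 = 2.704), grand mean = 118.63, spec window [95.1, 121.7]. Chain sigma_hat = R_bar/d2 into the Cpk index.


R_bar = (1.386 + 1.353 + 2.366 + 2.639) / 4 = 1.936
sigma = R_bar / d2 = 1.936 / 2.704 = 0.71597633
Cp = (USL - LSL)/(6*sigma) = (121.7 - 95.1)/(6*0.71597633) = 6.1920
Cpu = (121.7 - 118.63)/(3*0.71597633) = 1.4293
Cpl = (118.63 - 95.1)/(3*0.71597633) = 10.9547
Cpk = min(Cpu, Cpl) = 1.4293

1.4293


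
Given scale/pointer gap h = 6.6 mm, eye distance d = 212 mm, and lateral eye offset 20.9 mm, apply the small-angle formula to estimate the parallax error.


error = h * offset / d
= 6.6 * 20.9 / 212
= 0.6507

0.6507


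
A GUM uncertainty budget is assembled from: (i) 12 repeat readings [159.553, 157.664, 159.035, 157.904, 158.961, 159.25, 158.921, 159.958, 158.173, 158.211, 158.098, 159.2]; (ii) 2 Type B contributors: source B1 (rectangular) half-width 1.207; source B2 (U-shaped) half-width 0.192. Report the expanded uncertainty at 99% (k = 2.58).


mean = (159.553 + 157.664 + 159.035 + 157.904 + 158.961 + 159.25 + 158.921 + 159.958 + 158.173 + 158.211 + 158.098 + 159.2) / 12 = 158.744
s = sqrt(sum((x - mean)^2)/(n-1)) = 0.71698827
u_A = s / sqrt(n) = 0.71698827 / sqrt(12) = 0.20697669
u_B1 = 1.207 / sqrt(3) = 0.69686177
u_B2 = 0.192 / sqrt(2) = 0.1357645
uc = sqrt(0.20697669^2 + 0.69686177^2 + 0.1357645^2) = 0.73951854
U = k * uc = 2.58 * 0.73951854
U = 1.9080

1.9080


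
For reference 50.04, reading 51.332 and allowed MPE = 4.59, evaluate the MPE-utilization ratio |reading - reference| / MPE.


e = indication - reference = 51.332 - 50.04 = 1.2920
|e| = 1.2920
ratio = |e| / MPE = 1.2920 / 4.59
ratio = 0.2815

0.2815


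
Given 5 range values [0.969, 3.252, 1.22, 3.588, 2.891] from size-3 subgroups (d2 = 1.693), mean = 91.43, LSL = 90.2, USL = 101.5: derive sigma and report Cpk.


R_bar = (0.969 + 3.252 + 1.22 + 3.588 + 2.891) / 5 = 2.384
sigma = R_bar / d2 = 2.384 / 1.693 = 1.4081512
Cp = (USL - LSL)/(6*sigma) = (101.5 - 90.2)/(6*1.4081512) = 1.3375
Cpu = (101.5 - 91.43)/(3*1.4081512) = 2.3837
Cpl = (91.43 - 90.2)/(3*1.4081512) = 0.2912
Cpk = min(Cpu, Cpl) = 0.2912

0.2912


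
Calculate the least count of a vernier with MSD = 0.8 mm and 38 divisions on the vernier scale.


LC = MSD / n_div
= 0.8 / 38
= 0.0211

0.0211


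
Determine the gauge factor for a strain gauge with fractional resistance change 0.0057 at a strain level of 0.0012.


GF = (dR/R) / epsilon
= 0.0057 / 0.0012
= 4.7500

4.7500


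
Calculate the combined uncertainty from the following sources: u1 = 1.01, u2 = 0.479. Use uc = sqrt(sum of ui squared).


uc = sqrt(1.01^2 + 0.479^2)
uc = sqrt(1.249541)
uc = 1.1178

1.1178


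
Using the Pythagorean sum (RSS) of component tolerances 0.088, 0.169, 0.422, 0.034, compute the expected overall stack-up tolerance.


RSS = sqrt(0.088^2 + 0.169^2 + 0.422^2 + 0.034^2)
= sqrt(0.215545)
= 0.4643

0.4643


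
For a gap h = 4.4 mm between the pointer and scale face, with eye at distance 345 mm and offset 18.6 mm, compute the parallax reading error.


error = h * offset / d
= 4.4 * 18.6 / 345
= 0.2372

0.2372


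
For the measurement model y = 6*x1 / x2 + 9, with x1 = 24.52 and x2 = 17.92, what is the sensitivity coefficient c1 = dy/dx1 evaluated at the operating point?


y = 6*x1 / x2 + 9
dy/dx1 = 6/x2
Evaluate at x2 = 17.92: c1 = 6 / 17.92
c1 = 0.3348

0.3348


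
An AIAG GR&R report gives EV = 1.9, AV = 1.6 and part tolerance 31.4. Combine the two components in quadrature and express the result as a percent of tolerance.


GRR = sqrt(EV^2 + AV^2) = sqrt(1.9^2 + 1.6^2) = 2.4839485
%GRR = GRR / tol * 100 = 2.4839485 / 31.4 * 100
%GRR = 7.9107

7.9107


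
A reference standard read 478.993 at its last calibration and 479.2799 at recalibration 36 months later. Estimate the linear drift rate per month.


rate = (v2 - v1) / months
= (479.2799 - 478.993) / 36
= 0.2869 / 36
= 0.0080

0.0080


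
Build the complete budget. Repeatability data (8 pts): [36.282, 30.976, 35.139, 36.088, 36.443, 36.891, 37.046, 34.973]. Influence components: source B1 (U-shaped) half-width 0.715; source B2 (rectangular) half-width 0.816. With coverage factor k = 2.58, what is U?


mean = (36.282 + 30.976 + 35.139 + 36.088 + 36.443 + 36.891 + 37.046 + 34.973) / 8 = 35.47975
s = sqrt(sum((x - mean)^2)/(n-1)) = 1.9655192
u_A = s / sqrt(n) = 1.9655192 / sqrt(8) = 0.69491598
u_B1 = 0.715 / sqrt(2) = 0.50558135
u_B2 = 0.816 / sqrt(3) = 0.47111782
uc = sqrt(0.69491598^2 + 0.50558135^2 + 0.47111782^2) = 0.9800371
U = k * uc = 2.58 * 0.9800371
U = 2.5285

2.5285


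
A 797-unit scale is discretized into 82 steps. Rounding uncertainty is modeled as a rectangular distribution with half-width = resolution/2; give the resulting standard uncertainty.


resolution = range / divisions
resolution = 797 / 82 = 9.7195122
u_res = resolution / (2*sqrt(3))
u_res = 9.7195122 / 3.4641016
u_res = 2.8058

2.8058


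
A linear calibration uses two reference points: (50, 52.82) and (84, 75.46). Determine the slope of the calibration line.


slope = (y2 - y1) / (x2 - x1)
= (75.46 - 52.82) / (84 - 50)
= 22.6400 / 34
= 0.6659

0.6659


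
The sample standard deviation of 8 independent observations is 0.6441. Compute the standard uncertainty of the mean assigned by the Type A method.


u_A = s / sqrt(n)
u_A = 0.6441 / sqrt(8)
u_A = 0.6441 / 2.8284271
u_A = 0.2277

0.2277


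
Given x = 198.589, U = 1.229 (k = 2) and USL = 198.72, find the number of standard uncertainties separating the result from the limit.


u = U / k = 1.229 / 2 = 0.6145
margin = |USL - x| = |198.72 - 198.589| = 0.131
z = margin / u = 0.131 / 0.6145
z = 0.2132

0.2132


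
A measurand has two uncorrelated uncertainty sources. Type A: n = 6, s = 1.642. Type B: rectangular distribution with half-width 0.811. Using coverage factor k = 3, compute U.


u_A = s / sqrt(n) = 1.642 / sqrt(6) = 0.67034369
u_B = half_width / sqrt(3) = 0.811 / sqrt(3) = 0.46823107
uc = sqrt(u_A^2 + u_B^2) = sqrt(0.67034369^2 + 0.46823107^2) = 0.81768025
U = k * uc = 3 * 0.81768025
U = 2.4530

2.4530


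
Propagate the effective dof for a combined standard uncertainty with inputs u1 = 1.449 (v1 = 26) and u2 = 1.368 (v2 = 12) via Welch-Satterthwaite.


uc = sqrt(u1^2 + u2^2) = sqrt(1.449^2 + 1.368^2) = 1.9927431
v_eff = uc^4 / (u1^4/v1 + u2^4/v2)
= 1.9927431^4 / (1.449^4/26 + 1.368^4/12)
= 15.76904 / 0.46140325
v_eff = 34.1763

34.1763


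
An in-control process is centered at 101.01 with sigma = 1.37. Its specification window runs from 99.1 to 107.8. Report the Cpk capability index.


Cpu = (USL - mean) / (3*sigma) = (107.8 - 101.01) / (3*1.37) = 1.6521
Cpl = (mean - LSL) / (3*sigma) = (101.01 - 99.1) / (3*1.37) = 0.4647
Cpk = min(Cpu, Cpl) = 0.4647

0.4647


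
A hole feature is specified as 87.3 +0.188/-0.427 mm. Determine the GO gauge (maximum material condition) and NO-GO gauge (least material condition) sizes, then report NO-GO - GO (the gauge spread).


GO = nominal - lower_tol (smallest hole = maximum material condition)
GO = 87.3 - 0.427 = 86.873
NO-GO = nominal + upper_tol (largest hole = least material condition)
NO-GO = 87.3 + 0.188 = 87.488
spread = NO-GO - GO = 87.488 - 86.873 = 0.6150

0.6150


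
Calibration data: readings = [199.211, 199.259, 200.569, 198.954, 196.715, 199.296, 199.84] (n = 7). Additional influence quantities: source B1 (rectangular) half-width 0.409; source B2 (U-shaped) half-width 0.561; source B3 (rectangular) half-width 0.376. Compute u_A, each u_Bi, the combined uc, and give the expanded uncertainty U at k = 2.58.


mean = (199.211 + 199.259 + 200.569 + 198.954 + 196.715 + 199.296 + 199.84) / 7 = 199.1205714
s = sqrt(sum((x - mean)^2)/(n-1)) = 1.1894087
u_A = s / sqrt(n) = 1.1894087 / sqrt(7) = 0.44955423
u_B1 = 0.409 / sqrt(3) = 0.23613626
u_B2 = 0.561 / sqrt(2) = 0.3966869
u_B3 = 0.376 / sqrt(3) = 0.2170837
uc = sqrt(0.44955423^2 + 0.23613626^2 + 0.3966869^2 + 0.2170837^2) = 0.67995968
U = k * uc = 2.58 * 0.67995968
U = 1.7543

1.7543


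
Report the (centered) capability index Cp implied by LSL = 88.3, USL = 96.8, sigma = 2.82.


Cp = (USL - LSL) / (6 * sigma)
= (96.8 - 88.3) / (6 * 2.82)
= 8.5000 / 16.9200
= 0.5024

0.5024


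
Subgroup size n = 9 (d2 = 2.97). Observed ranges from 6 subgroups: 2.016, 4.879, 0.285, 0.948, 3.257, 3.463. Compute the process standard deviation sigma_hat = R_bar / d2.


R_bar = (2.016 + 4.879 + 0.285 + 0.948 + 3.257 + 3.463) / 6
R_bar = 14.848 / 6 = 2.4746667
sigma_hat = R_bar / d2 = 2.4746667 / 2.97 = 0.8332

0.8332


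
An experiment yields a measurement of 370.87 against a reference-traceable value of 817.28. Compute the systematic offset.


Systematic error = measured - true
= 370.87 - 817.28
= -446.4100

-446.4100


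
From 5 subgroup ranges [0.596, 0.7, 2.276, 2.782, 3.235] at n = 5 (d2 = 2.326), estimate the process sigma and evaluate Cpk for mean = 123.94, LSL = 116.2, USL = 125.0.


R_bar = (0.596 + 0.7 + 2.276 + 2.782 + 3.235) / 5 = 1.9178
sigma = R_bar / d2 = 1.9178 / 2.326 = 0.82450559
Cp = (USL - LSL)/(6*sigma) = (125.0 - 116.2)/(6*0.82450559) = 1.7788
Cpu = (125.0 - 123.94)/(3*0.82450559) = 0.4285
Cpl = (123.94 - 116.2)/(3*0.82450559) = 3.1291
Cpk = min(Cpu, Cpl) = 0.4285

0.4285


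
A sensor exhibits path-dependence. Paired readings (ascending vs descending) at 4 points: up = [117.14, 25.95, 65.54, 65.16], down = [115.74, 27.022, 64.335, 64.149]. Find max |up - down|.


|117.14 - 115.74| = 1.4000
|25.95 - 27.022| = 1.0720
|65.54 - 64.335| = 1.2050
|65.16 - 64.149| = 1.0110
hysteresis = max(diffs) = 1.4000

1.4000


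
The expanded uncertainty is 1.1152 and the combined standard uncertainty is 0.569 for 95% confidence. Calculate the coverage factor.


k = U / uc
k = 1.1152 / 0.569
k = 1.96

1.96


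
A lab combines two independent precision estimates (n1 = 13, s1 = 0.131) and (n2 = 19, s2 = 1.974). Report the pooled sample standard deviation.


s_p = sqrt(((n1-1)*s1^2 + (n2-1)*s2^2) / (n1+n2-2))
numerator = (13-1)*0.131^2 + (19-1)*1.974^2 = 0.205932 + 70.140168 = 70.3461
denominator = 13 + 19 - 2 = 30
s_p^2 = 70.3461 / 30 = 2.34487
s_p = sqrt(2.34487) = 1.5313

1.5313


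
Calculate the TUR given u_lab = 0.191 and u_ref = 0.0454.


TUR = u_lab / u_ref
= 0.191 / 0.0454
= 4.2070

4.2070


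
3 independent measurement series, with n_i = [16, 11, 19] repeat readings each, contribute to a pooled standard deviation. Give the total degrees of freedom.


nu = sum_i (n_i - 1)
nu = ((16 - 1) + (11 - 1) + (19 - 1))
nu = 15 + 10 + 18
nu = 43

43


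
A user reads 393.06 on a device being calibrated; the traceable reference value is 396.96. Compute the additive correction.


Correction = standard - reading
= 396.96 - 393.06
= 3.9000

3.9000


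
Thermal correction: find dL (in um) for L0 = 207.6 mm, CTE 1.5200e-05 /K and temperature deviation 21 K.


dL = L * alpha * dT
= 207.6 * 1.5200e-05 * 21
= 0.0662659 mm
dL_um = 0.0662659 * 1000 = 66.2659 um

66.2659


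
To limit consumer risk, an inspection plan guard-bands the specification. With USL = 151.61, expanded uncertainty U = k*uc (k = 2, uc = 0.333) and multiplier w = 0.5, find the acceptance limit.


U = k * uc = 2 * 0.333 = 0.666
guard band g = w * U = 0.5 * 0.666 = 0.333
AL = USL - g = 151.61 - 0.333
AL = 151.2770

151.2770


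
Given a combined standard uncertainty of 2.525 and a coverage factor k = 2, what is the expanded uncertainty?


U = k * uc
U = 2 * 2.525
U = 5.0500

5.0500


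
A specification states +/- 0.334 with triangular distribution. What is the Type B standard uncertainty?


u_B = half_width / sqrt(6)
u_B = 0.334 / 2.4494897
u_B = 0.1364

0.1364


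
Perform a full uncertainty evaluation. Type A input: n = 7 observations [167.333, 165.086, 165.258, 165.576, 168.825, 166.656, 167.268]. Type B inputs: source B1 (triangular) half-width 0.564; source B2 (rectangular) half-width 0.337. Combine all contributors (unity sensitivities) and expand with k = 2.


mean = (167.333 + 165.086 + 165.258 + 165.576 + 168.825 + 166.656 + 167.268) / 7 = 166.5717143
s = sqrt(sum((x - mean)^2)/(n-1)) = 1.3585169
u_A = s / sqrt(n) = 1.3585169 / sqrt(7) = 0.51347112
u_B1 = 0.564 / sqrt(6) = 0.23025204
u_B2 = 0.337 / sqrt(3) = 0.19456704
uc = sqrt(0.51347112^2 + 0.23025204^2 + 0.19456704^2) = 0.59541996
U = k * uc = 2 * 0.59541996
U = 1.1908

1.1908


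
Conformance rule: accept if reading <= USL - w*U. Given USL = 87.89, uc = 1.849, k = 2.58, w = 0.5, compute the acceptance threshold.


U = k * uc = 2.58 * 1.849 = 4.77042
guard band g = w * U = 0.5 * 4.77042 = 2.38521
AL = USL - g = 87.89 - 2.38521
AL = 85.5048

85.5048


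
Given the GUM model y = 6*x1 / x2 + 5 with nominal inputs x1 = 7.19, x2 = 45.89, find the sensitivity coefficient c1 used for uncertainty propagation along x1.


y = 6*x1 / x2 + 5
dy/dx1 = 6/x2
Evaluate at x2 = 45.89: c1 = 6 / 45.89
c1 = 0.1307

0.1307


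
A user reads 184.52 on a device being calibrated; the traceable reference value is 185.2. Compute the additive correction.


Correction = standard - reading
= 185.2 - 184.52
= 0.6800

0.6800


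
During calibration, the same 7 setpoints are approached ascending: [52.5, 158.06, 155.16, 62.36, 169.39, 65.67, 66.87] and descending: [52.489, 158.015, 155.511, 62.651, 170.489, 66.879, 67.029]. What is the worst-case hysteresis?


|52.5 - 52.489| = 0.0110
|158.06 - 158.015| = 0.0450
|155.16 - 155.511| = 0.3510
|62.36 - 62.651| = 0.2910
|169.39 - 170.489| = 1.0990
|65.67 - 66.879| = 1.2090
|66.87 - 67.029| = 0.1590
hysteresis = max(diffs) = 1.2090

1.2090


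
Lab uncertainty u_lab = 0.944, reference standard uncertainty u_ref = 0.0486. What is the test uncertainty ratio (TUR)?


TUR = u_lab / u_ref
= 0.944 / 0.0486
= 19.4239

19.4239


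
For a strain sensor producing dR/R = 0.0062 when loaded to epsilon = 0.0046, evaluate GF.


GF = (dR/R) / epsilon
= 0.0062 / 0.0046
= 1.3478

1.3478


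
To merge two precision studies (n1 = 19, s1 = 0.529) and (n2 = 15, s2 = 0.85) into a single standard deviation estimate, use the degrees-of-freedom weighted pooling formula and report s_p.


s_p = sqrt(((n1-1)*s1^2 + (n2-1)*s2^2) / (n1+n2-2))
numerator = (19-1)*0.529^2 + (15-1)*0.85^2 = 5.037138 + 10.115 = 15.152138
denominator = 19 + 15 - 2 = 32
s_p^2 = 15.152138 / 32 = 0.47350431
s_p = sqrt(0.47350431) = 0.6881

0.6881


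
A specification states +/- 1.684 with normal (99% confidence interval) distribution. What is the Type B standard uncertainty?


u_B = half_width / 2.576
u_B = 1.684 / 2.576
u_B = 0.6537

0.6537


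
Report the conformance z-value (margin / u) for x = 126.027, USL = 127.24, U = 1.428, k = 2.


u = U / k = 1.428 / 2 = 0.714
margin = |USL - x| = |127.24 - 126.027| = 1.213
z = margin / u = 1.213 / 0.714
z = 1.6989

1.6989


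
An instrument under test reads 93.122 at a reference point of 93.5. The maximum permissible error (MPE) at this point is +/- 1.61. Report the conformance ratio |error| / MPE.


e = indication - reference = 93.122 - 93.5 = -0.3780
|e| = 0.3780
ratio = |e| / MPE = 0.3780 / 1.61
ratio = 0.2348

0.2348


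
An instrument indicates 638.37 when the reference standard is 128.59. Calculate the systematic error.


Systematic error = measured - true
= 638.37 - 128.59
= 509.7800

509.7800


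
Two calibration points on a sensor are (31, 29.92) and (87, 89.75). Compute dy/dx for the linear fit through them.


slope = (y2 - y1) / (x2 - x1)
= (89.75 - 29.92) / (87 - 31)
= 59.8300 / 56
= 1.0684

1.0684


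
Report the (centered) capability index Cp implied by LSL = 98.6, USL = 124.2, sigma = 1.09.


Cp = (USL - LSL) / (6 * sigma)
= (124.2 - 98.6) / (6 * 1.09)
= 25.6000 / 6.5400
= 3.9144

3.9144


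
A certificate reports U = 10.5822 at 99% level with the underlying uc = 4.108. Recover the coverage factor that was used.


k = U / uc
k = 10.5822 / 4.108
k = 2.576

2.576


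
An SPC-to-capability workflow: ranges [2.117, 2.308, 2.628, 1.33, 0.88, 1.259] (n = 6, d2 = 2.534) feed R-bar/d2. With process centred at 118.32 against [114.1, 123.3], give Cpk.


R_bar = (2.117 + 2.308 + 2.628 + 1.33 + 0.88 + 1.259) / 6 = 1.7536667
sigma = R_bar / d2 = 1.7536667 / 2.534 = 0.69205474
Cp = (USL - LSL)/(6*sigma) = (123.3 - 114.1)/(6*0.69205474) = 2.2156
Cpu = (123.3 - 118.32)/(3*0.69205474) = 2.3987
Cpl = (118.32 - 114.1)/(3*0.69205474) = 2.0326
Cpk = min(Cpu, Cpl) = 2.0326

2.0326


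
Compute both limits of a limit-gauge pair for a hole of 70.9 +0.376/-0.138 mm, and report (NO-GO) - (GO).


GO = nominal - lower_tol (smallest hole = maximum material condition)
GO = 70.9 - 0.138 = 70.762
NO-GO = nominal + upper_tol (largest hole = least material condition)
NO-GO = 70.9 + 0.376 = 71.276
spread = NO-GO - GO = 71.276 - 70.762 = 0.5140

0.5140


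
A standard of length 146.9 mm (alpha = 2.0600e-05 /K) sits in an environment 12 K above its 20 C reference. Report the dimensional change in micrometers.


dL = L * alpha * dT
= 146.9 * 2.0600e-05 * 12
= 0.0363137 mm
dL_um = 0.0363137 * 1000 = 36.3137 um

36.3137


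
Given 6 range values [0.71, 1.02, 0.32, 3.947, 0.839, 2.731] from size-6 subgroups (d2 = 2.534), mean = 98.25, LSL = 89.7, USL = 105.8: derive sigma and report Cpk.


R_bar = (0.71 + 1.02 + 0.32 + 3.947 + 0.839 + 2.731) / 6 = 1.5945
sigma = R_bar / d2 = 1.5945 / 2.534 = 0.6292423
Cp = (USL - LSL)/(6*sigma) = (105.8 - 89.7)/(6*0.6292423) = 4.2644
Cpu = (105.8 - 98.25)/(3*0.6292423) = 3.9995
Cpl = (98.25 - 89.7)/(3*0.6292423) = 4.5293
Cpk = min(Cpu, Cpl) = 3.9995

3.9995


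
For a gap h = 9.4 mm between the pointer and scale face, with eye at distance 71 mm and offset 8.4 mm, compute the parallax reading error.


error = h * offset / d
= 9.4 * 8.4 / 71
= 1.1121

1.1121


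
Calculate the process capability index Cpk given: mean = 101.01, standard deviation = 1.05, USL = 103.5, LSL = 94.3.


Cpu = (USL - mean) / (3*sigma) = (103.5 - 101.01) / (3*1.05) = 0.7905
Cpl = (mean - LSL) / (3*sigma) = (101.01 - 94.3) / (3*1.05) = 2.1302
Cpk = min(Cpu, Cpl) = 0.7905

0.7905


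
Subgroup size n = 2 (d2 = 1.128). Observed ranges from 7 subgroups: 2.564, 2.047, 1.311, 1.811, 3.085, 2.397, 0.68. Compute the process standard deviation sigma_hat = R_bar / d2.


R_bar = (2.564 + 2.047 + 1.311 + 1.811 + 3.085 + 2.397 + 0.68) / 7
R_bar = 13.895 / 7 = 1.985
sigma_hat = R_bar / d2 = 1.985 / 1.128 = 1.7598

1.7598


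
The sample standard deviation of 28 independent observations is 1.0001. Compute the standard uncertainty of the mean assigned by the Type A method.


u_A = s / sqrt(n)
u_A = 1.0001 / sqrt(28)
u_A = 1.0001 / 5.2915026
u_A = 0.1890

0.1890


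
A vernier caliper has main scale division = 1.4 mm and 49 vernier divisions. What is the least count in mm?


LC = MSD / n_div
= 1.4 / 49
= 0.0286

0.0286


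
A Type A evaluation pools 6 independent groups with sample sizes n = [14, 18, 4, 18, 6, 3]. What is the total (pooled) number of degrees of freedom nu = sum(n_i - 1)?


nu = sum_i (n_i - 1)
nu = ((14 - 1) + (18 - 1) + (4 - 1) + (18 - 1) + (6 - 1) + (3 - 1))
nu = 13 + 17 + 3 + 17 + 5 + 2
nu = 57

57


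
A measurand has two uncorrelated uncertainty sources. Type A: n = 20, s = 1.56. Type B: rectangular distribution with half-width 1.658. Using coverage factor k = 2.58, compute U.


u_A = s / sqrt(n) = 1.56 / sqrt(20) = 0.3488266
u_B = half_width / sqrt(3) = 1.658 / sqrt(3) = 0.95724675
uc = sqrt(u_A^2 + u_B^2) = sqrt(0.3488266^2 + 0.95724675^2) = 1.0188235
U = k * uc = 2.58 * 1.0188235
U = 2.6286

2.6286


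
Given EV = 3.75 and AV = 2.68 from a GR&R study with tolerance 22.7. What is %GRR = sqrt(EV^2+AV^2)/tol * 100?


GRR = sqrt(EV^2 + AV^2) = sqrt(3.75^2 + 2.68^2) = 4.609219
%GRR = GRR / tol * 100 = 4.609219 / 22.7 * 100
%GRR = 20.3049

20.3049


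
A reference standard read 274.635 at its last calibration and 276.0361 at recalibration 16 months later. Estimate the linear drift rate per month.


rate = (v2 - v1) / months
= (276.0361 - 274.635) / 16
= 1.4011 / 16
= 0.0876

0.0876


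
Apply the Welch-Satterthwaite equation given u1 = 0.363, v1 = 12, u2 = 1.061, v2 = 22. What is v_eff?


uc = sqrt(u1^2 + u2^2) = sqrt(0.363^2 + 1.061^2) = 1.1213786
v_eff = uc^4 / (u1^4/v1 + u2^4/v2)
= 1.1213786^4 / (0.363^4/12 + 1.061^4/22)
= 1.581281 / 0.059049094
v_eff = 26.7791

26.7791


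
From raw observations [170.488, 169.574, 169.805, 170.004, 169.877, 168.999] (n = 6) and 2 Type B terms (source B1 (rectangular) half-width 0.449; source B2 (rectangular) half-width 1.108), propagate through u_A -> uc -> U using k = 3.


mean = (170.488 + 169.574 + 169.805 + 170.004 + 169.877 + 168.999) / 6 = 169.7911667
s = sqrt(sum((x - mean)^2)/(n-1)) = 0.49256935
u_A = s / sqrt(n) = 0.49256935 / sqrt(6) = 0.2010906
u_B1 = 0.449 / sqrt(3) = 0.25923027
u_B2 = 1.108 / sqrt(3) = 0.6397041
uc = sqrt(0.2010906^2 + 0.25923027^2 + 0.6397041^2) = 0.71892913
U = k * uc = 3 * 0.71892913
U = 2.1568

2.1568


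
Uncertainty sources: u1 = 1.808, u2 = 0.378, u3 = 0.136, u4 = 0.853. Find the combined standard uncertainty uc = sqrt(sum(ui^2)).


uc = sqrt(1.808^2 + 0.378^2 + 0.136^2 + 0.853^2)
uc = sqrt(4.157853)
uc = 2.0391

2.0391


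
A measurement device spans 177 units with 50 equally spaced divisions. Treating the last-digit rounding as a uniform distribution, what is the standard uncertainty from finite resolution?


resolution = range / divisions
resolution = 177 / 50 = 3.54
u_res = resolution / (2*sqrt(3))
u_res = 3.54 / 3.4641016
u_res = 1.0219

1.0219


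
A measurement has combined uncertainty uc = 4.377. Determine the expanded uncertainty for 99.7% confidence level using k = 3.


U = k * uc
U = 3 * 4.377
U = 13.1310

13.1310


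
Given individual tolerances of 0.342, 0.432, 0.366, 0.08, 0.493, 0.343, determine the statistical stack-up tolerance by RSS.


RSS = sqrt(0.342^2 + 0.432^2 + 0.366^2 + 0.08^2 + 0.493^2 + 0.343^2)
= sqrt(0.804642)
= 0.8970

0.8970


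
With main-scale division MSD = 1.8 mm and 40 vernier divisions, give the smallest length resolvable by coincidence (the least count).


LC = MSD / n_div
= 1.8 / 40
= 0.0450

0.0450


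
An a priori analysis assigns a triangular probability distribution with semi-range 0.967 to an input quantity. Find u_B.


u_B = half_width / sqrt(6)
u_B = 0.967 / 2.4494897
u_B = 0.3948

0.3948


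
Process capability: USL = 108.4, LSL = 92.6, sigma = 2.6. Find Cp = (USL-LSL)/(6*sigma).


Cp = (USL - LSL) / (6 * sigma)
= (108.4 - 92.6) / (6 * 2.6)
= 15.8000 / 15.6000
= 1.0128

1.0128


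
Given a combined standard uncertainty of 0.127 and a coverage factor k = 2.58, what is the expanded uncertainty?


U = k * uc
U = 2.58 * 0.127
U = 0.3277

0.3277


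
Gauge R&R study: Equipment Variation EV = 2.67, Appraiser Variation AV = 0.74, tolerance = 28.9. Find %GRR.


GRR = sqrt(EV^2 + AV^2) = sqrt(2.67^2 + 0.74^2) = 2.7706497
%GRR = GRR / tol * 100 = 2.7706497 / 28.9 * 100
%GRR = 9.5870

9.5870


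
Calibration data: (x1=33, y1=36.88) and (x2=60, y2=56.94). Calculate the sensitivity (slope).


slope = (y2 - y1) / (x2 - x1)
= (56.94 - 36.88) / (60 - 33)
= 20.0600 / 27
= 0.7430

0.7430


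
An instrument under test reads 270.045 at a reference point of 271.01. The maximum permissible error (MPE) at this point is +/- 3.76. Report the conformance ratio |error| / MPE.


e = indication - reference = 270.045 - 271.01 = -0.9650
|e| = 0.9650
ratio = |e| / MPE = 0.9650 / 3.76
ratio = 0.2566

0.2566


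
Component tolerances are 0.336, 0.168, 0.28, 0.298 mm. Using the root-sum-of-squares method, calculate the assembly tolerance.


RSS = sqrt(0.336^2 + 0.168^2 + 0.28^2 + 0.298^2)
= sqrt(0.308324)
= 0.5553

0.5553


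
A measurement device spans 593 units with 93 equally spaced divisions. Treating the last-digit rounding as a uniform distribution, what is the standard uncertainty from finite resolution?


resolution = range / divisions
resolution = 593 / 93 = 6.3763441
u_res = resolution / (2*sqrt(3))
u_res = 6.3763441 / 3.4641016
u_res = 1.8407

1.8407


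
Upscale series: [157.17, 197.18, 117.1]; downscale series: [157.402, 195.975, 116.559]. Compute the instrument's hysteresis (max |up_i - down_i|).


|157.17 - 157.402| = 0.2320
|197.18 - 195.975| = 1.2050
|117.1 - 116.559| = 0.5410
hysteresis = max(diffs) = 1.2050

1.2050


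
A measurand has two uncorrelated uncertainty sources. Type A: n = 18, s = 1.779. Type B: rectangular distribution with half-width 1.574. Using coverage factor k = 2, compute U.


u_A = s / sqrt(n) = 1.779 / sqrt(18) = 0.41931432
u_B = half_width / sqrt(3) = 1.574 / sqrt(3) = 0.90874932
uc = sqrt(u_A^2 + u_B^2) = sqrt(0.41931432^2 + 0.90874932^2) = 1.0008246
U = k * uc = 2 * 1.0008246
U = 2.0016

2.0016


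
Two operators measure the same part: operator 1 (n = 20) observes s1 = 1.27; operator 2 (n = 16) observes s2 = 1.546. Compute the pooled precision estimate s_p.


s_p = sqrt(((n1-1)*s1^2 + (n2-1)*s2^2) / (n1+n2-2))
numerator = (20-1)*1.27^2 + (16-1)*1.546^2 = 30.6451 + 35.85174 = 66.49684
denominator = 20 + 16 - 2 = 34
s_p^2 = 66.49684 / 34 = 1.9557894
s_p = sqrt(1.9557894) = 1.3985

1.3985


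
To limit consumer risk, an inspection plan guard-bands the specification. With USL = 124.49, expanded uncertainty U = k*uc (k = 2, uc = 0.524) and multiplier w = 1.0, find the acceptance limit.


U = k * uc = 2 * 0.524 = 1.048
guard band g = w * U = 1.0 * 1.048 = 1.048
AL = USL - g = 124.49 - 1.048
AL = 123.4420

123.4420


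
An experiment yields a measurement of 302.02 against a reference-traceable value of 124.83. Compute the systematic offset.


Systematic error = measured - true
= 302.02 - 124.83
= 177.1900

177.1900


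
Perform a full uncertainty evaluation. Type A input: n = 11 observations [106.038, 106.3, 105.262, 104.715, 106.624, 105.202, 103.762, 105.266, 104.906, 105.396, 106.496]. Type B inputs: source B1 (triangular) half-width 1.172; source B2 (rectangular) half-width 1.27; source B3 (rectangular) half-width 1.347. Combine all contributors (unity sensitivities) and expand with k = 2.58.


mean = (106.038 + 106.3 + 105.262 + 104.715 + 106.624 + 105.202 + 103.762 + 105.266 + 104.906 + 105.396 + 106.496) / 11 = 105.4515455
s = sqrt(sum((x - mean)^2)/(n-1)) = 0.85788896
u_A = s / sqrt(n) = 0.85788896 / sqrt(11) = 0.25866325
u_B1 = 1.172 / sqrt(6) = 0.478467
u_B2 = 1.27 / sqrt(3) = 0.73323484
u_B3 = 1.347 / sqrt(3) = 0.77769081
uc = sqrt(0.25866325^2 + 0.478467^2 + 0.73323484^2 + 0.77769081^2) = 1.1992805
U = k * uc = 2.58 * 1.1992805
U = 3.0941

3.0941


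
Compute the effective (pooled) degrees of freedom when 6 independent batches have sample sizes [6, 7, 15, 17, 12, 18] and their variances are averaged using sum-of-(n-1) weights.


nu = sum_i (n_i - 1)
nu = ((6 - 1) + (7 - 1) + (15 - 1) + (17 - 1) + (12 - 1) + (18 - 1))
nu = 5 + 6 + 14 + 16 + 11 + 17
nu = 69

69


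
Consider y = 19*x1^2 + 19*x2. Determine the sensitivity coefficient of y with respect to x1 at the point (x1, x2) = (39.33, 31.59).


y = 19*x1^2 + 19*x2
dy/dx1 = 2*19*x1
Evaluate at x1 = 39.33: c1 = 38 * 39.33
c1 = 1494.5400

1494.5400


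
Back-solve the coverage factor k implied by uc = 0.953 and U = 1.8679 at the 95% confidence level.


k = U / uc
k = 1.8679 / 0.953
k = 1.96

1.96


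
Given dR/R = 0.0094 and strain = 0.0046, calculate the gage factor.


GF = (dR/R) / epsilon
= 0.0094 / 0.0046
= 2.0435

2.0435


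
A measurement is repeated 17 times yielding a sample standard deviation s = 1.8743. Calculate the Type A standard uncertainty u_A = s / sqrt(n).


u_A = s / sqrt(n)
u_A = 1.8743 / sqrt(17)
u_A = 1.8743 / 4.1231056
u_A = 0.4546

0.4546


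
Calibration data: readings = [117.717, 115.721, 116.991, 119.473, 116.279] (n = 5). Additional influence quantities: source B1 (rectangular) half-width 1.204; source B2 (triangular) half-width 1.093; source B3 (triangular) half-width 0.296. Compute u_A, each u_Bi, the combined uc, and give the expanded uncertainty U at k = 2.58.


mean = (117.717 + 115.721 + 116.991 + 119.473 + 116.279) / 5 = 117.2362
s = sqrt(sum((x - mean)^2)/(n-1)) = 1.4583063
u_A = s / sqrt(n) = 1.4583063 / sqrt(5) = 0.6521744
u_B1 = 1.204 / sqrt(3) = 0.69512972
u_B2 = 1.093 / sqrt(6) = 0.44621538
u_B3 = 0.296 / sqrt(6) = 0.12084149
uc = sqrt(0.6521744^2 + 0.69512972^2 + 0.44621538^2 + 0.12084149^2) = 1.0593619
U = k * uc = 2.58 * 1.0593619
U = 2.7332

2.7332


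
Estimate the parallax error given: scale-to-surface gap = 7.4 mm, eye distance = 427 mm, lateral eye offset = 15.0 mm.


error = h * offset / d
= 7.4 * 15.0 / 427
= 0.2600

0.2600


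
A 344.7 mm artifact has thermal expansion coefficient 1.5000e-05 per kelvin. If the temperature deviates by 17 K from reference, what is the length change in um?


dL = L * alpha * dT
= 344.7 * 1.5000e-05 * 17
= 0.0878985 mm
dL_um = 0.0878985 * 1000 = 87.8985 um

87.8985


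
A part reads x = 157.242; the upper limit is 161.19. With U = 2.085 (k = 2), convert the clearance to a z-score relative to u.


u = U / k = 2.085 / 2 = 1.0425
margin = |USL - x| = |161.19 - 157.242| = 3.948
z = margin / u = 3.948 / 1.0425
z = 3.7871

3.7871


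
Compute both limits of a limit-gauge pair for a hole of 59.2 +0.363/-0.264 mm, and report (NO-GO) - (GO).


GO = nominal - lower_tol (smallest hole = maximum material condition)
GO = 59.2 - 0.264 = 58.936
NO-GO = nominal + upper_tol (largest hole = least material condition)
NO-GO = 59.2 + 0.363 = 59.563
spread = NO-GO - GO = 59.563 - 58.936 = 0.6270

0.6270


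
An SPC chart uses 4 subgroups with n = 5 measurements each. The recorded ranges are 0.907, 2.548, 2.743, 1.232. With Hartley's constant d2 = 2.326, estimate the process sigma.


R_bar = (0.907 + 2.548 + 2.743 + 1.232) / 4
R_bar = 7.43 / 4 = 1.8575
sigma_hat = R_bar / d2 = 1.8575 / 2.326 = 0.7986

0.7986


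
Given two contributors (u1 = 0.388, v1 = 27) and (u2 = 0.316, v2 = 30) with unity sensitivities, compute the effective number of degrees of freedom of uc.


uc = sqrt(u1^2 + u2^2) = sqrt(0.388^2 + 0.316^2) = 0.50039984
v_eff = uc^4 / (u1^4/v1 + u2^4/v2)
= 0.50039984^4 / (0.388^4/27 + 0.316^4/30)
= 0.06270016 / 0.0011717628
v_eff = 53.5093

53.5093


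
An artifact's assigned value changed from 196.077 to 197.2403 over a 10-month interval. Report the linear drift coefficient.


rate = (v2 - v1) / months
= (197.2403 - 196.077) / 10
= 1.1633 / 10
= 0.1163

0.1163


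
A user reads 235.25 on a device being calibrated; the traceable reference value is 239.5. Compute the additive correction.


Correction = standard - reading
= 239.5 - 235.25
= 4.2500

4.2500


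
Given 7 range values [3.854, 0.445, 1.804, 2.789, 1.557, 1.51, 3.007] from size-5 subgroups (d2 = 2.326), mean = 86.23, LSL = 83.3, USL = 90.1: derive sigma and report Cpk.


R_bar = (3.854 + 0.445 + 1.804 + 2.789 + 1.557 + 1.51 + 3.007) / 7 = 2.138
sigma = R_bar / d2 = 2.138 / 2.326 = 0.91917455
Cp = (USL - LSL)/(6*sigma) = (90.1 - 83.3)/(6*0.91917455) = 1.2330
Cpu = (90.1 - 86.23)/(3*0.91917455) = 1.4034
Cpl = (86.23 - 83.3)/(3*0.91917455) = 1.0625
Cpk = min(Cpu, Cpl) = 1.0625

1.0625


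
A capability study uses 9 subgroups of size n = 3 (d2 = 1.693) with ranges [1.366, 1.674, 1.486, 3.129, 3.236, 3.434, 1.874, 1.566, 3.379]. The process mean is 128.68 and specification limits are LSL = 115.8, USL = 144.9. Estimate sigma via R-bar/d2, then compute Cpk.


R_bar = (1.366 + 1.674 + 1.486 + 3.129 + 3.236 + 3.434 + 1.874 + 1.566 + 3.379) / 9 = 2.3493333
sigma = R_bar / d2 = 2.3493333 / 1.693 = 1.3876747
Cp = (USL - LSL)/(6*sigma) = (144.9 - 115.8)/(6*1.3876747) = 3.4951
Cpu = (144.9 - 128.68)/(3*1.3876747) = 3.8962
Cpl = (128.68 - 115.8)/(3*1.3876747) = 3.0939
Cpk = min(Cpu, Cpl) = 3.0939

3.0939


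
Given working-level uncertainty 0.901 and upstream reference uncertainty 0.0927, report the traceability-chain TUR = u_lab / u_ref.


TUR = u_lab / u_ref
= 0.901 / 0.0927
= 9.7195

9.7195


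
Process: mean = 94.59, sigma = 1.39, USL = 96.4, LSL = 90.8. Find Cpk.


Cpu = (USL - mean) / (3*sigma) = (96.4 - 94.59) / (3*1.39) = 0.4341
Cpl = (mean - LSL) / (3*sigma) = (94.59 - 90.8) / (3*1.39) = 0.9089
Cpk = min(Cpu, Cpl) = 0.4341

0.4341


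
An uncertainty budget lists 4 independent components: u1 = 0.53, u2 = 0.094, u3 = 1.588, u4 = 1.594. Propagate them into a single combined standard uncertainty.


uc = sqrt(0.53^2 + 0.094^2 + 1.588^2 + 1.594^2)
uc = sqrt(5.352316)
uc = 2.3135

2.3135


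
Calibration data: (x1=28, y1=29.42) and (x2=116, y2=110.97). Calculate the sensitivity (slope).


slope = (y2 - y1) / (x2 - x1)
= (110.97 - 29.42) / (116 - 28)
= 81.5500 / 88
= 0.9267

0.9267


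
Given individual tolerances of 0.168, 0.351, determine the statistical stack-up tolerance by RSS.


RSS = sqrt(0.168^2 + 0.351^2)
= sqrt(0.151425)
= 0.3891

0.3891


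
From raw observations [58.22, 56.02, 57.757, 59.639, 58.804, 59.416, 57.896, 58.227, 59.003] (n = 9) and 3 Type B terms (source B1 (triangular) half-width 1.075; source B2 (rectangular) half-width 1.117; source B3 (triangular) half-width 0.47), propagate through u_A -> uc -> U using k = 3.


mean = (58.22 + 56.02 + 57.757 + 59.639 + 58.804 + 59.416 + 57.896 + 58.227 + 59.003) / 9 = 58.33133333
s = sqrt(sum((x - mean)^2)/(n-1)) = 1.0866209
u_A = s / sqrt(n) = 1.0866209 / sqrt(9) = 0.36220697
u_B1 = 1.075 / sqrt(6) = 0.43886691
u_B2 = 1.117 / sqrt(3) = 0.64490025
u_B3 = 0.47 / sqrt(6) = 0.1918767
uc = sqrt(0.36220697^2 + 0.43886691^2 + 0.64490025^2 + 0.1918767^2) = 0.88119865
U = k * uc = 3 * 0.88119865
U = 2.6436

2.6436
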